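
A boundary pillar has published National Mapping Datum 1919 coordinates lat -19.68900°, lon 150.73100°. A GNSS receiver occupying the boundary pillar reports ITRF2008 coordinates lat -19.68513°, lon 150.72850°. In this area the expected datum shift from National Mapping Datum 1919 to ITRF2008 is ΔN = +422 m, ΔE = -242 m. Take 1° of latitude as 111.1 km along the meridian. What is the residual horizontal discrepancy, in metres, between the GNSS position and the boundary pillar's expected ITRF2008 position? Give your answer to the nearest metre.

21 m

Observed coordinate differences: Δφ = +0.00387°, Δλ = -0.00250°.
Converting to metres (1° lat = 111100 m, cos φ = 0.941535): observed ΔN = 430.0 m, observed ΔE = -261.5 m.
Subtracting the expected shift leaves a residual of 430.0 − (422) = 8.0 m north and -261.5 − (-242) = -19.5 m east.
Residual distance = √(8.0² + (-19.5)²) = 21.1 m.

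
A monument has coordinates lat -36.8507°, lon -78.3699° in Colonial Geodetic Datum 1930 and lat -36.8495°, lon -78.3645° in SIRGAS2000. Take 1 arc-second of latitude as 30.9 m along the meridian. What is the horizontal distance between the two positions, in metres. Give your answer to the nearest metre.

499 m

Δφ = -36.8495° − -36.8507° = +0.0012°; Δλ = -78.3645° − -78.3699° = +0.0054°.
1° of latitude = 3600 × 30.90 = 111240 m.
ΔN = Δφ × 111240 = 133.5 m; ΔE = Δλ × 111240 × cos(-36.8507°) = +0.0054 × 111240 × 0.800201 = 480.7 m.
Distance = √(ΔE² + ΔN²) = √(480.7² + 133.5²) = 498.9 m.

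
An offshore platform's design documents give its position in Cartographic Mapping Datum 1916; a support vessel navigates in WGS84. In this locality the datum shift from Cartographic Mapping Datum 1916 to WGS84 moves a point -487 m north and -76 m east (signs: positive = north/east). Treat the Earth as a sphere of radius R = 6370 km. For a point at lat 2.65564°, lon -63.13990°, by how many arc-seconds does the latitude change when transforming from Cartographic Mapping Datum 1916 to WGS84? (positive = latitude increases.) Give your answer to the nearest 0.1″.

On a sphere of radius R, 1 rad of latitude = R, so Δφ = ΔN / R = -487.0 / 6370000 = -7.6452e-05 rad = -15.769″.

Δφ = -15.8″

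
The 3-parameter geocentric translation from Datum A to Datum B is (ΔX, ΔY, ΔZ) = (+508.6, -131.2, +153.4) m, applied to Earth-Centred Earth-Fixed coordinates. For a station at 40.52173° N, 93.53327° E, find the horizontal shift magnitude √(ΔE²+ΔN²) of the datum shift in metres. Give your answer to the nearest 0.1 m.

546.7 m

The local east axis at (φ, λ) is (−sin λ, cos λ, 0), so ΔE = −sin(93.53327°)·508.6 + cos(93.53327°)·(-131.2) = -499.55 m.
The local north axis is (−sin φ cos λ, −sin φ sin λ, cos φ), giving ΔN = 20.365 + 85.083 + 116.608 = 222.06 m.
Horizontal magnitude = √(ΔE² + ΔN²) = √((-499.55)² + 222.06²) = 546.68 m.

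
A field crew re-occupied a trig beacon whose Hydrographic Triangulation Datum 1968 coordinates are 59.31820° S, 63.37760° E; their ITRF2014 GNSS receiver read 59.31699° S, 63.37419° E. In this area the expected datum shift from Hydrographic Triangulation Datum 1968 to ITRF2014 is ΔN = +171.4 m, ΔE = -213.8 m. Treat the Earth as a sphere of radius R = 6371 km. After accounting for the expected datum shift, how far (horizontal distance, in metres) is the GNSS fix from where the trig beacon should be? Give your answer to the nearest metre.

Observed coordinate differences: Δφ = +0.00121°, Δλ = -0.00341°.
Converting to metres (1° lat = 111195 m, cos φ = 0.510270): observed ΔN = 134.5 m, observed ΔE = -193.5 m.
Subtracting the expected shift leaves a residual of 134.5 − (171.4) = -36.9 m north and -193.5 − (-213.8) = 20.3 m east.
Residual distance = √((-36.9)² + 20.3²) = 42.1 m.

42 m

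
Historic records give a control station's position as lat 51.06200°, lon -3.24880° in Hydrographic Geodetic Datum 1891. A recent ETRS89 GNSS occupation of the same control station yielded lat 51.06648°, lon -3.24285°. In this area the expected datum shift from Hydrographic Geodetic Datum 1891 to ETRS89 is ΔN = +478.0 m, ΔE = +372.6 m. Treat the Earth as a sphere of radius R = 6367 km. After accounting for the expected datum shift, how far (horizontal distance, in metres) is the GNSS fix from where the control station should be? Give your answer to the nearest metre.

Observed coordinate differences: Δφ = +0.00448°, Δλ = +0.00595°.
Converting to metres (1° lat = 111125 m, cos φ = 0.628479): observed ΔN = 497.8 m, observed ΔE = 415.5 m.
Subtracting the expected shift leaves a residual of 497.8 − (478.0) = 19.8 m north and 415.5 − (372.6) = 42.9 m east.
Residual distance = √(19.8² + 42.9²) = 47.3 m.

47 m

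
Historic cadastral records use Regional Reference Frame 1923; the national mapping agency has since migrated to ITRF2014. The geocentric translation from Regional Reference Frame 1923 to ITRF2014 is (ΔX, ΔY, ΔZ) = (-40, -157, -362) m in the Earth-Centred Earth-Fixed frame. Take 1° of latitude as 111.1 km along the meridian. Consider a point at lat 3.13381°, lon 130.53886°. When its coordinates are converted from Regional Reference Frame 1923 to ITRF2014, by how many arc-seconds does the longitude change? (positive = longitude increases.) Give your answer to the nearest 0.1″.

sin φ = 0.054668, cos φ = 0.998505, sin λ = 0.759965, cos λ = -0.649964.
East component: ΔE = −sin λ·ΔX + cos λ·ΔY = −(0.759965)(-40) + (-0.649964)(-157) = 132.44 m.
1° of latitude spans 111100 m; at latitude φ, 1° of longitude spans that × cos φ = 110933.9 m, so Δλ = 132.44 / 110933.9 × 3600 = 4.298″.

Δλ = 4.3″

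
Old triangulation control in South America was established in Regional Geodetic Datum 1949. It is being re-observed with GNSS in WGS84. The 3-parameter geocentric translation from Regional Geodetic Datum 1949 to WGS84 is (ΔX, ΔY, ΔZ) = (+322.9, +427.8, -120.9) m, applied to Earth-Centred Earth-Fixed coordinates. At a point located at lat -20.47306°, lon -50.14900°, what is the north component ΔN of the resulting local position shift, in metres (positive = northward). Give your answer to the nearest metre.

The local north axis is (−sin φ cos λ, −sin φ sin λ, cos φ), giving ΔN = 72.371 − 114.873 − 113.264 = -155.77 m.

ΔN = -156 m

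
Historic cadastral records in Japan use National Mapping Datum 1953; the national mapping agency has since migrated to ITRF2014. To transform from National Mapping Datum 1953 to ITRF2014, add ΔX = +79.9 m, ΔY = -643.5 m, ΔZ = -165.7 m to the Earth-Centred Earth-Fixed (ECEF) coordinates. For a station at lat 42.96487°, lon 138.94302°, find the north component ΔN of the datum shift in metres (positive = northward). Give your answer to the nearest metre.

ΔN = 208 m

The local north axis is (−sin φ cos λ, −sin φ sin λ, cos φ), giving ΔN = 41.063 + 288.062 − 121.255 = 207.87 m.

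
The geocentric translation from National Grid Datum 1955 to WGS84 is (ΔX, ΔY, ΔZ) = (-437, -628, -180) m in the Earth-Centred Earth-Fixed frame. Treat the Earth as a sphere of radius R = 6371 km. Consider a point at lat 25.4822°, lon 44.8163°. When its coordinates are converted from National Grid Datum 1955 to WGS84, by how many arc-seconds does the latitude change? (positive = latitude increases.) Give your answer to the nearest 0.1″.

sin φ = 0.430231, cos φ = 0.902719, sin λ = 0.704836, cos λ = 0.709370.
North component: ΔN = −sin φ cos λ·ΔX − sin φ sin λ·ΔY + cos φ·ΔZ = −(0.430231)(0.709370)(-437) − (0.430231)(0.704836)(-628) + (0.902719)(-180) = 161.32 m.
1° of latitude spans πR/180 = 111195 m, so Δφ = 161.32 / 111195 × 3600 = 5.223″.

Δφ = 5.2″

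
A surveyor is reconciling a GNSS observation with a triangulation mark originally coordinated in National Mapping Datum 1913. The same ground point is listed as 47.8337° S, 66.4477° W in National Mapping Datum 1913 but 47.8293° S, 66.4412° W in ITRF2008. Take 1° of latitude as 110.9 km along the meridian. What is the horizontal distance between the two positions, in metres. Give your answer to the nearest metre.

687 m

Δφ = -47.8293° − -47.8337° = +0.0044°; Δλ = -66.4412° − -66.4477° = +0.0065°.
ΔN = Δφ × 110900 = 488.0 m; ΔE = Δλ × 110900 × cos(-47.8337°) = +0.0065 × 110900 × 0.671285 = 483.9 m.
Distance = √(ΔE² + ΔN²) = √(483.9² + 488.0²) = 687.2 m.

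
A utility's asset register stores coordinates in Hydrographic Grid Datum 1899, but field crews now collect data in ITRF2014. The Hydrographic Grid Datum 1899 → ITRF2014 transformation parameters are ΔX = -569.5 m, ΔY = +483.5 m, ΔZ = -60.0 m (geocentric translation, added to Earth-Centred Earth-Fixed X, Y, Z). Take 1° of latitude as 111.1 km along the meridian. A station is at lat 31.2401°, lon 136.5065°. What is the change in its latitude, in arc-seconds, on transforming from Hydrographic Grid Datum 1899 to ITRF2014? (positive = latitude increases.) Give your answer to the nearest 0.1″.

sin φ = 0.518626, cos φ = 0.855001, sin λ = 0.688272, cos λ = -0.725452.
North component: ΔN = −sin φ cos λ·ΔX − sin φ sin λ·ΔY + cos φ·ΔZ = −(0.518626)(-0.725452)(-569.5) − (0.518626)(0.688272)(483.5) + (0.855001)(-60.0) = -438.16 m.
1° of latitude spans 111100 m, so Δφ = -438.16 / 111100 × 3600 = -14.198″.

Δφ = -14.2″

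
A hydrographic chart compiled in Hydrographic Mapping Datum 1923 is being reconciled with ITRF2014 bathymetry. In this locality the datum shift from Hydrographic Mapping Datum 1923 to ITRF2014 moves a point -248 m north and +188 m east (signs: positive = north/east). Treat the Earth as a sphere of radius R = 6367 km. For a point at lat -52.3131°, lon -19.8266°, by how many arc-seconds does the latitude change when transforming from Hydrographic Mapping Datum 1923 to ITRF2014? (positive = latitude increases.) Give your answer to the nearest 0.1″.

Δφ = -8.0″

On a sphere of radius R, 1 rad of latitude = R, so Δφ = ΔN / R = -248.0 / 6367000 = -3.8951e-05 rad = -8.034″.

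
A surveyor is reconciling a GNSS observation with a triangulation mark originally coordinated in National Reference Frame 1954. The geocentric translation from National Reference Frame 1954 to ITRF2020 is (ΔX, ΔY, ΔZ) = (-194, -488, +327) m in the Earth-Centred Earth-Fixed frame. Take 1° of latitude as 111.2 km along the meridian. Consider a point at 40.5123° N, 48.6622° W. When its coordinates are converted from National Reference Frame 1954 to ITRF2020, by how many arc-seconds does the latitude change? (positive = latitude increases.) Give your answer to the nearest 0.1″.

Δφ = 3.0″

sin φ = 0.649611, cos φ = 0.760267, sin λ = -0.750829, cos λ = 0.660497.
North component: ΔN = −sin φ cos λ·ΔX − sin φ sin λ·ΔY + cos φ·ΔZ = −(0.649611)(0.660497)(-194) − (0.649611)(-0.750829)(-488) + (0.760267)(327) = 93.83 m.
1° of latitude spans 111200 m, so Δφ = 93.83 / 111200 × 3600 = 3.038″.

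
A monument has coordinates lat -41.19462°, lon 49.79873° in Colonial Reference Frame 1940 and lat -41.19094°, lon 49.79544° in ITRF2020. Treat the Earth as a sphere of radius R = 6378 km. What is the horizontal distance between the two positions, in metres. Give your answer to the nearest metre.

494 m

Δφ = -41.19094° − -41.19462° = +0.00368°; Δλ = 49.79544° − 49.79873° = -0.00329°.
1° along a meridian = πR/180 = 111317 m.
ΔN = Δφ × 111317 = 409.6 m; ΔE = Δλ × 111317 × cos(-41.19462°) = -0.00329 × 111317 × 0.752477 = -275.6 m.
Distance = √(ΔE² + ΔN²) = √((-275.6)² + 409.6²) = 493.7 m.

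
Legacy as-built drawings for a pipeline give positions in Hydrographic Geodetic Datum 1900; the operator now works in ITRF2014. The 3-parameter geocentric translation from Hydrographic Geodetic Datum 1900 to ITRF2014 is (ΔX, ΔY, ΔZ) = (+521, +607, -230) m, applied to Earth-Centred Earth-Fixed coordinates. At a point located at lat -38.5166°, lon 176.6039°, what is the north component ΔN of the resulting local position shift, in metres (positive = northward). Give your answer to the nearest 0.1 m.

The local north axis is (−sin φ cos λ, −sin φ sin λ, cos φ), giving ΔN = -323.878 + 22.392 − 179.958 = -481.44 m.

ΔN = -481.4 m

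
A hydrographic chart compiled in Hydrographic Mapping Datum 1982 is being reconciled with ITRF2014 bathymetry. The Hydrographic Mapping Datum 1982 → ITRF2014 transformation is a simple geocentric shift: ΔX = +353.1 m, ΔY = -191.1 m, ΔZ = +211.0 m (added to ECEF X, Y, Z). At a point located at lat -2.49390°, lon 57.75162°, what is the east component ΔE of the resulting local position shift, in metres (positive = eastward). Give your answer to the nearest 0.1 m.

ΔE = -400.6 m

At φ = -2.49390°, λ = 57.75162°: sin φ = -0.043513, cos φ = 0.999053, sin λ = 0.845743, cos λ = 0.533591.
ΔE = −sin λ·ΔX + cos λ·ΔY = −(0.845743)·(353.1) + (0.533591)·(-191.1) = -400.60 m.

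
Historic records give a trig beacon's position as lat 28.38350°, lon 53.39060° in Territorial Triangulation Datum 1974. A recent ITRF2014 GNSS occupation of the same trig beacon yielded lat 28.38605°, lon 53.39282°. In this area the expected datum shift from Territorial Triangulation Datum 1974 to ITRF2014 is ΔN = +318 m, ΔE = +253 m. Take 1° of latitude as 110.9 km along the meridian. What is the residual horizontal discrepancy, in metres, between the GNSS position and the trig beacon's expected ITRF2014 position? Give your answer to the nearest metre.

51 m

Observed coordinate differences: Δφ = +0.00255°, Δλ = +0.00222°.
Converting to metres (1° lat = 110900 m, cos φ = 0.879786): observed ΔN = 282.8 m, observed ΔE = 216.6 m.
Subtracting the expected shift leaves a residual of 282.8 − (318) = -35.2 m north and 216.6 − (253) = -36.4 m east.
Residual distance = √((-35.2)² + (-36.4)²) = 50.6 m.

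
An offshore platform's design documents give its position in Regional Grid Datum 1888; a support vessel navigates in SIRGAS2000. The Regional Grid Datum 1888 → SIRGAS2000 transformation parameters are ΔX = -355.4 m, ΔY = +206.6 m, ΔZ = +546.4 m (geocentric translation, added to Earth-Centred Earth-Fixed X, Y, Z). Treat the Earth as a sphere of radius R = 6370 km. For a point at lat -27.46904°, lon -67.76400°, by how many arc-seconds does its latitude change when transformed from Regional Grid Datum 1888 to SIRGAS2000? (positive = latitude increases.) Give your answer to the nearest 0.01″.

sin φ = -0.461269, cos φ = 0.887260, sin λ = -0.925633, cos λ = 0.378422.
North component: ΔN = −sin φ cos λ·ΔX − sin φ sin λ·ΔY + cos φ·ΔZ = −(-0.461269)(0.378422)(-355.4) − (-0.461269)(-0.925633)(206.6) + (0.887260)(546.4) = 334.55 m.
1° of latitude spans πR/180 = 111177 m, so Δφ = 334.55 / 111177 × 3600 = 10.833″.

Δφ = 10.83″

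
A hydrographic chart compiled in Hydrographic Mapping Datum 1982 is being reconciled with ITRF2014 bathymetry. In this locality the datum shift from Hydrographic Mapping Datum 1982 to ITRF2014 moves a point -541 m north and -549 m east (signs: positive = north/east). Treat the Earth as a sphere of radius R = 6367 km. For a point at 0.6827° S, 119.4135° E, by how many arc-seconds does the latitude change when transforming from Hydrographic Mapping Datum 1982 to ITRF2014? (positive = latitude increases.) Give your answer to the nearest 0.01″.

Δφ = -17.53″

On a sphere of radius R, 1 rad of latitude = R, so Δφ = ΔN / R = -541.0 / 6367000 = -8.4969e-05 rad = -17.526″.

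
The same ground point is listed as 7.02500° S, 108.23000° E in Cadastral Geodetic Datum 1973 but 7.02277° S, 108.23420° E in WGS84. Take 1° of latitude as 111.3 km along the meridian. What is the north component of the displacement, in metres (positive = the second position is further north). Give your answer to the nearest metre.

ΔN = 248 m

Δφ = -7.02277° − -7.02500° = +0.00223°; Δλ = 108.23420° − 108.23000° = +0.00420°.
ΔN = Δφ × 111300 = 248.2 m; ΔE = Δλ × 111300 × cos(-7.02500°) = +0.00420 × 111300 × 0.992493 = 464.0 m.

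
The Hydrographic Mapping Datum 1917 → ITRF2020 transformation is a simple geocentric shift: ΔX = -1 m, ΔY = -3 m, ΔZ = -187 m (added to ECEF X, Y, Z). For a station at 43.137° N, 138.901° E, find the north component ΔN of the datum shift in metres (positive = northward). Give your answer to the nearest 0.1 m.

ΔN = -135.6 m

At φ = 43.137°, λ = 138.901°: sin φ = 0.683745, cos φ = 0.729721, sin λ = 0.657362, cos λ = -0.753575.
ΔN = −sin φ cos λ·ΔX − sin φ sin λ·ΔY + cos φ·ΔZ = −(0.683745)(-0.753575)(-1) − (0.683745)(0.657362)(-3) + (0.729721)(-187) = -135.62 m.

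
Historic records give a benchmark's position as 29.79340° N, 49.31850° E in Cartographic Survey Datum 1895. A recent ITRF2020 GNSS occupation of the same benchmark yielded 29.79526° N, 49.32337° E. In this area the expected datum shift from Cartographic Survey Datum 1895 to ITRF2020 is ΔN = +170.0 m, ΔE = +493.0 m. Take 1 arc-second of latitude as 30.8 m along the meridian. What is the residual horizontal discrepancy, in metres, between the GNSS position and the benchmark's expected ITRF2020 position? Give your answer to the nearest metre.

Observed coordinate differences: Δφ = +0.00186°, Δλ = +0.00487°.
Converting to metres (1° lat = 110880 m, cos φ = 0.867823): observed ΔN = 206.2 m, observed ΔE = 468.6 m.
Subtracting the expected shift leaves a residual of 206.2 − (170.0) = 36.2 m north and 468.6 − (493.0) = -24.4 m east.
Residual distance = √(36.2² + (-24.4)²) = 43.7 m.

44 m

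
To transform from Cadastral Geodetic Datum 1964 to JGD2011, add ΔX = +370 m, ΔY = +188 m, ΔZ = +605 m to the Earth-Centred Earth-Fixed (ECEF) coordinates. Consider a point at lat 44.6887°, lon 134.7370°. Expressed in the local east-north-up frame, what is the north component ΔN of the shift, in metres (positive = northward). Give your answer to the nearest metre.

The local north axis is (−sin φ cos λ, −sin φ sin λ, cos φ), giving ΔN = 183.146 − 93.916 + 430.118 = 519.35 m.

ΔN = 519 m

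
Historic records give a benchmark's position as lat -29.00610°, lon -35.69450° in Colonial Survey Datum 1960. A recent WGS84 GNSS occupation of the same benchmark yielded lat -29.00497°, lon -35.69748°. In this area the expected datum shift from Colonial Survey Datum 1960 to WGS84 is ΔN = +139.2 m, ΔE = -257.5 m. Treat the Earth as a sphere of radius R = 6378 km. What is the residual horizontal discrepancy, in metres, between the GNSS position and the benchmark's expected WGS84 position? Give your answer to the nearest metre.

Observed coordinate differences: Δφ = +0.00113°, Δλ = -0.00298°.
Converting to metres (1° lat = 111317 m, cos φ = 0.874568): observed ΔN = 125.8 m, observed ΔE = -290.1 m.
Subtracting the expected shift leaves a residual of 125.8 − (139.2) = -13.4 m north and -290.1 − (-257.5) = -32.6 m east.
Residual distance = √((-13.4)² + (-32.6)²) = 35.3 m.

35 m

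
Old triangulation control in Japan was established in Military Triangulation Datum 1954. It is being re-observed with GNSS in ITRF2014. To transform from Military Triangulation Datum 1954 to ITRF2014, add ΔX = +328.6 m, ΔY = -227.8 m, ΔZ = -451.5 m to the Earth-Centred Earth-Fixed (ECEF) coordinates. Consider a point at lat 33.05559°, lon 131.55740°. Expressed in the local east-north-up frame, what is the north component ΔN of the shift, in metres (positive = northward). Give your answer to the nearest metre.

The local north axis is (−sin φ cos λ, −sin φ sin λ, cos φ), giving ΔN = 118.900 + 92.978 − 378.421 = -166.54 m.

ΔN = -167 m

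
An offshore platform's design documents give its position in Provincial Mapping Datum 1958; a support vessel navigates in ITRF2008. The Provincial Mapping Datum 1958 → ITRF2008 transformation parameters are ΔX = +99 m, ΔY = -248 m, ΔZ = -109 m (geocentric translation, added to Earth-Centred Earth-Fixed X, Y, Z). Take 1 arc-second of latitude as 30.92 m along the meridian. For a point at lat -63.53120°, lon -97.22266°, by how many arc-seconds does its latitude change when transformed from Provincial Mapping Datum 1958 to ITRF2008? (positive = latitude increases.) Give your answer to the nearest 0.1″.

sin φ = -0.895177, cos φ = 0.445710, sin λ = -0.992065, cos λ = -0.125726.
North component: ΔN = −sin φ cos λ·ΔX − sin φ sin λ·ΔY + cos φ·ΔZ = −(-0.895177)(-0.125726)(99) − (-0.895177)(-0.992065)(-248) + (0.445710)(-109) = 160.52 m.
1° of latitude spans 3600 × 30.92 = 111312 m, so Δφ = 160.52 / 111312 × 3600 = 5.191″.

Δφ = 5.2″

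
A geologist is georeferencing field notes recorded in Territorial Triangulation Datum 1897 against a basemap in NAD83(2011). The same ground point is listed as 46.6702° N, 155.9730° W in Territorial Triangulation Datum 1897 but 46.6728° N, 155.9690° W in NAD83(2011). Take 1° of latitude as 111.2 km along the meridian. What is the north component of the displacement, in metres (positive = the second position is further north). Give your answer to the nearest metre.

ΔN = 289 m

Δφ = 46.6728° − 46.6702° = +0.0026°; Δλ = -155.9690° − -155.9730° = +0.0040°.
ΔN = Δφ × 111200 = 289.1 m; ΔE = Δλ × 111200 × cos(46.6702°) = +0.0040 × 111200 × 0.686197 = 305.2 m.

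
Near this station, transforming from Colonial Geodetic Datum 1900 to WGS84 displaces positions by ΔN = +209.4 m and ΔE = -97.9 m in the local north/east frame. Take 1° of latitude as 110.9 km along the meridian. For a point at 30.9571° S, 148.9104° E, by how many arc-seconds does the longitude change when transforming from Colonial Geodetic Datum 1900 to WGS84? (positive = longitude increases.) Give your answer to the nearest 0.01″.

Δλ = -3.71″

At latitude -30.9571°, cos φ = 0.857553.
1° of longitude at this latitude = 110.9 × cos φ = 95.10 km, so Δλ = -97.9 / 95102.6 = -0.0010294° = -3.706″.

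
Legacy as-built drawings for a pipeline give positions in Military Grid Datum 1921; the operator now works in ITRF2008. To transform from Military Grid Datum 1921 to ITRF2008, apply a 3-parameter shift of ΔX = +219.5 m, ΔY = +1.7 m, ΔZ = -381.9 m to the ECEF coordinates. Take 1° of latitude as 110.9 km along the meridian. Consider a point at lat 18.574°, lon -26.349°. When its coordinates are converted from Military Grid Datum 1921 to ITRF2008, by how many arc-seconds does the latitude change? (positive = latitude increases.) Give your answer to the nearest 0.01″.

sin φ = 0.318529, cos φ = 0.947913, sin λ = -0.443838, cos λ = 0.896107.
North component: ΔN = −sin φ cos λ·ΔX − sin φ sin λ·ΔY + cos φ·ΔZ = −(0.318529)(0.896107)(219.5) − (0.318529)(-0.443838)(1.7) + (0.947913)(-381.9) = -424.42 m.
1° of latitude spans 110900 m, so Δφ = -424.42 / 110900 × 3600 = -13.777″.

Δφ = -13.78″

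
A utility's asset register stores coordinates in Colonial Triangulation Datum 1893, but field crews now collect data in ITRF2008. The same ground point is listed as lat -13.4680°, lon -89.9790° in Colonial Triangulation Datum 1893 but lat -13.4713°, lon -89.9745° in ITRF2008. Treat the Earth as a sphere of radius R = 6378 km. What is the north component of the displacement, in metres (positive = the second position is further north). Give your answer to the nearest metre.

ΔN = -367 m

Δφ = -13.4713° − -13.4680° = -0.0033°; Δλ = -89.9745° − -89.9790° = +0.0045°.
1° along a meridian = πR/180 = 111317 m.
ΔN = Δφ × 111317 = -367.3 m; ΔE = Δλ × 111317 × cos(-13.4680°) = +0.0045 × 111317 × 0.972500 = 487.2 m.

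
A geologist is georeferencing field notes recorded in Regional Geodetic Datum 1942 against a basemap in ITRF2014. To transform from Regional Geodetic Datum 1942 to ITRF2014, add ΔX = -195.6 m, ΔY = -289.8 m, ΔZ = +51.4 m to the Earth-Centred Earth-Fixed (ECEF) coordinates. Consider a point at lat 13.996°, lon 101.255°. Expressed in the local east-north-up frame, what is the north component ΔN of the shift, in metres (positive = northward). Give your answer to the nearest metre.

ΔN = 109 m

At φ = 13.996°, λ = 101.255°: sin φ = 0.241854, cos φ = 0.970313, sin λ = 0.980768, cos λ = -0.195176.
ΔN = −sin φ cos λ·ΔX − sin φ sin λ·ΔY + cos φ·ΔZ = −(0.241854)(-0.195176)(-195.6) − (0.241854)(0.980768)(-289.8) + (0.970313)(51.4) = 109.38 m.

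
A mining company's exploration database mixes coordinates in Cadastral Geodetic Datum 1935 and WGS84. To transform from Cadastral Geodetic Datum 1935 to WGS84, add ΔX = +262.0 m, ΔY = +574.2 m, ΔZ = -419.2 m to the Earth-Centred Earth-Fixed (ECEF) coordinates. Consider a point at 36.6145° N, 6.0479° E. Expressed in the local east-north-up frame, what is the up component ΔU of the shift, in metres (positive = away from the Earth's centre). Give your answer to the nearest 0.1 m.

The local up (radial) axis is (cos φ cos λ, cos φ sin λ, sin φ), giving ΔU = 209.128 + 48.559 − 250.023 = 7.66 m.

ΔU = 7.7 m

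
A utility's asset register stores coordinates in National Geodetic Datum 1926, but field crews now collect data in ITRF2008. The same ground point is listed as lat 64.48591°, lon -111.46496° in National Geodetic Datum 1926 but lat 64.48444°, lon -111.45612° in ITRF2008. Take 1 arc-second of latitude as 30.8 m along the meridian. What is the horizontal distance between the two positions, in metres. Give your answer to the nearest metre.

Δφ = 64.48444° − 64.48591° = -0.00147°; Δλ = -111.45612° − -111.46496° = +0.00884°.
1° of latitude = 3600 × 30.80 = 110880 m.
ΔN = Δφ × 110880 = -163.0 m; ΔE = Δλ × 110880 × cos(64.48591°) = +0.00884 × 110880 × 0.430733 = 422.2 m.
Distance = √(ΔE² + ΔN²) = √(422.2² + (-163.0)²) = 452.6 m.

453 m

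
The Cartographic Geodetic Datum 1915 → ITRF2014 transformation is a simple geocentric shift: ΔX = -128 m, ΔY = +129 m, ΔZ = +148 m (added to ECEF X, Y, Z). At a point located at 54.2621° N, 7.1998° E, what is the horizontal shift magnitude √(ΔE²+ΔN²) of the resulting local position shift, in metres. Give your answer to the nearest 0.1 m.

The local east axis at (φ, λ) is (−sin λ, cos λ, 0), so ΔE = −sin(7.1998°)·(-128) + cos(7.1998°)·129 = 144.03 m.
The local north axis is (−sin φ cos λ, −sin φ sin λ, cos φ), giving ΔN = 103.078 − 13.123 + 86.444 = 176.40 m.
Horizontal magnitude = √(ΔE² + ΔN²) = √(144.03² + 176.40²) = 227.73 m.

227.7 m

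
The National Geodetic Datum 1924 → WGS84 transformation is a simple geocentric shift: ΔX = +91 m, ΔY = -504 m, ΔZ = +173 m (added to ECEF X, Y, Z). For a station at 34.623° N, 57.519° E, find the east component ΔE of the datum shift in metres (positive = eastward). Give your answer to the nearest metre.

At φ = 34.623°, λ = 57.519°: sin φ = 0.568174, cos φ = 0.822908, sin λ = 0.843570, cos λ = 0.537020.
ΔE = −sin λ·ΔX + cos λ·ΔY = −(0.843570)·(91) + (0.537020)·(-504) = -347.42 m.

ΔE = -347 m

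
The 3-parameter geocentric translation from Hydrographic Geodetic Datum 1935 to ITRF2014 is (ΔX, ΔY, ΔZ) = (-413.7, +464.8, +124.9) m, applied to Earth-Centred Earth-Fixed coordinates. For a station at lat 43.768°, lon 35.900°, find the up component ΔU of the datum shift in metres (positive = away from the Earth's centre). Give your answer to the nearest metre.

ΔU = 41 m

At φ = 43.768°, λ = 35.900°: sin φ = 0.691740, cos φ = 0.722147, sin λ = 0.586372, cos λ = 0.810042.
ΔU = cos φ cos λ·ΔX + cos φ sin λ·ΔY + sin φ·ΔZ = (0.722147)(0.810042)(-413.7) + (0.722147)(0.586372)(464.8) + (0.691740)(124.9) = 41.21 m.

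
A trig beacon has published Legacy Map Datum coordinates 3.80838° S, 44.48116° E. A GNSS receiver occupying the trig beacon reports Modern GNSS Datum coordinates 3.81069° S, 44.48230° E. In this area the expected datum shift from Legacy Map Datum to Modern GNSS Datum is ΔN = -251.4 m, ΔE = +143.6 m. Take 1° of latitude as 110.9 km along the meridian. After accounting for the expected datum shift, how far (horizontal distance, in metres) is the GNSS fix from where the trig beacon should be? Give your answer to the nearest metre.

Observed coordinate differences: Δφ = -0.00231°, Δλ = +0.00114°.
Converting to metres (1° lat = 110900 m, cos φ = 0.997792): observed ΔN = -256.2 m, observed ΔE = 126.1 m.
Subtracting the expected shift leaves a residual of -256.2 − (-251.4) = -4.8 m north and 126.1 − (143.6) = -17.5 m east.
Residual distance = √((-4.8)² + (-17.5)²) = 18.1 m.

18 m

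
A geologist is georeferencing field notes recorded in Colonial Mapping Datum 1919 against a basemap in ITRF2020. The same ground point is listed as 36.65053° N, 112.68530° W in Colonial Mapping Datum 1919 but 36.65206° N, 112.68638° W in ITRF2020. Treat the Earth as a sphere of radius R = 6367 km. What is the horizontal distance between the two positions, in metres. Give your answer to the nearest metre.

195 m

Δφ = 36.65206° − 36.65053° = +0.00153°; Δλ = -112.68638° − -112.68530° = -0.00108°.
1° along a meridian = πR/180 = 111125 m.
ΔN = Δφ × 111125 = 170.0 m; ΔE = Δλ × 111125 × cos(36.65053°) = -0.00108 × 111125 × 0.802291 = -96.3 m.
Distance = √(ΔE² + ΔN²) = √((-96.3)² + 170.0²) = 195.4 m.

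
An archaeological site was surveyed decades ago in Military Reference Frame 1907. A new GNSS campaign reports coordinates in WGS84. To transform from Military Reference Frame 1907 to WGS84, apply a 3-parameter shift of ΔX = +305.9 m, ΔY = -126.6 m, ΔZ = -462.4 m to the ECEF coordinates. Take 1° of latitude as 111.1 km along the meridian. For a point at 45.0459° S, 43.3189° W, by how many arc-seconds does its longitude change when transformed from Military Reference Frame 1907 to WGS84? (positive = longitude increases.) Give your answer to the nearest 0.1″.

sin φ = -0.707673, cos φ = 0.706540, sin λ = -0.686058, cos λ = 0.727546.
East component: ΔE = −sin λ·ΔX + cos λ·ΔY = −(-0.686058)(305.9) + (0.727546)(-126.6) = 117.76 m.
1° of latitude spans 111100 m; at latitude φ, 1° of longitude spans that × cos φ = 78496.6 m, so Δλ = 117.76 / 78496.6 × 3600 = 5.401″.

Δλ = 5.4″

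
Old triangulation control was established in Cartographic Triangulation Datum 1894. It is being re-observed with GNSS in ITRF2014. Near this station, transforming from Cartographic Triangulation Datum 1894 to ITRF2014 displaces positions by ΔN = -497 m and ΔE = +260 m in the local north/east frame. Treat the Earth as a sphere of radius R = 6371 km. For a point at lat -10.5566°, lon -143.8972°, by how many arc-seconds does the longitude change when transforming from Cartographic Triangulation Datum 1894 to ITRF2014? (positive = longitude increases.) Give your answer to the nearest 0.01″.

Δλ = 8.56″

At latitude -10.5566°, cos φ = 0.983074.
One radian of longitude at latitude φ spans R cos φ, so Δλ = ΔE / (R cos φ) = 260.0 / (6371000 × 0.983074) = 4.1513e-05 rad = 8.563″.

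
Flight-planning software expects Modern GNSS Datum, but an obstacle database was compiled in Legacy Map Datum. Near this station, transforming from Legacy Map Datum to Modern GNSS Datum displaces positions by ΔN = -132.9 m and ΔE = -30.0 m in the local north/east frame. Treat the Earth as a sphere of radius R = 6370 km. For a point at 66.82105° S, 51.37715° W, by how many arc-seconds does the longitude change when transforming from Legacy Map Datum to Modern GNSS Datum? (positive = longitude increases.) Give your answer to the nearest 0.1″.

At latitude -66.82105°, cos φ = 0.393604.
One radian of longitude at latitude φ spans R cos φ, so Δλ = ΔE / (R cos φ) = -30.0 / (6370000 × 0.393604) = -1.1965e-05 rad = -2.468″.

Δλ = -2.5″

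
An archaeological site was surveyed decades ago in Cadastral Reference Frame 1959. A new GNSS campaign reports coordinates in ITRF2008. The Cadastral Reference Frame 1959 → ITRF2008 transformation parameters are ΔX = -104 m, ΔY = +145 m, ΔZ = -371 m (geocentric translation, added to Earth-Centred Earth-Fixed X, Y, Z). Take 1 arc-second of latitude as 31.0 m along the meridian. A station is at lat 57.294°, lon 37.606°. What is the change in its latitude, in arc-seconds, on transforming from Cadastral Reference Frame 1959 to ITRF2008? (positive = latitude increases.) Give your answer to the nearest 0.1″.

sin φ = 0.841454, cos φ = 0.540328, sin λ = 0.610228, cos λ = 0.792226.
North component: ΔN = −sin φ cos λ·ΔX − sin φ sin λ·ΔY + cos φ·ΔZ = −(0.841454)(0.792226)(-104) − (0.841454)(0.610228)(145) + (0.540328)(-371) = -205.59 m.
1° of latitude spans 3600 × 31.00 = 111600 m, so Δφ = -205.59 / 111600 × 3600 = -6.632″.

Δφ = -6.6″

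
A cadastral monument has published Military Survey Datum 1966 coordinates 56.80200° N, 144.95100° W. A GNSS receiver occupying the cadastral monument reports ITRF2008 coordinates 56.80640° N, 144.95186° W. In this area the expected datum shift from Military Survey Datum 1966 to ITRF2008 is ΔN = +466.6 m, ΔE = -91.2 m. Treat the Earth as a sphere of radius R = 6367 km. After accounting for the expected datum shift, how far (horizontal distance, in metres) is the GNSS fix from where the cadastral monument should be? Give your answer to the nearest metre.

45 m

Observed coordinate differences: Δφ = +0.00440°, Δλ = -0.00086°.
Converting to metres (1° lat = 111125 m, cos φ = 0.547534): observed ΔN = 489.0 m, observed ΔE = -52.3 m.
Subtracting the expected shift leaves a residual of 489.0 − (466.6) = 22.4 m north and -52.3 − (-91.2) = 38.9 m east.
Residual distance = √(22.4² + 38.9²) = 44.8 m.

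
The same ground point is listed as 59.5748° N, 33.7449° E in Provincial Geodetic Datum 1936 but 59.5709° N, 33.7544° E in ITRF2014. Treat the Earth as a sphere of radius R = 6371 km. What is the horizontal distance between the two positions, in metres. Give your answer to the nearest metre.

Δφ = 59.5709° − 59.5748° = -0.0039°; Δλ = 33.7544° − 33.7449° = +0.0095°.
1° along a meridian = πR/180 = 111195 m.
ΔN = Δφ × 111195 = -433.7 m; ΔE = Δλ × 111195 × cos(59.5748°) = +0.0095 × 111195 × 0.506413 = 535.0 m.
Distance = √(ΔE² + ΔN²) = √(535.0² + (-433.7)²) = 688.6 m.

689 m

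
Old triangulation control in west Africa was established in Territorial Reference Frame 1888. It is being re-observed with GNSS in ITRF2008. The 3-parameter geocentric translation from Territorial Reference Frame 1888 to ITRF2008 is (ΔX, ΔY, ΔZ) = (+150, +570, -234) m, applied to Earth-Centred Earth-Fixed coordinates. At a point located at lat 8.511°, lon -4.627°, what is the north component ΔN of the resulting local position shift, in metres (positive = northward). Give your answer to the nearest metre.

ΔN = -247 m

At φ = 8.511°, λ = -4.627°: sin φ = 0.147999, cos φ = 0.988987, sin λ = -0.080669, cos λ = 0.996741.
ΔN = −sin φ cos λ·ΔX − sin φ sin λ·ΔY + cos φ·ΔZ = −(0.147999)(0.996741)(150) − (0.147999)(-0.080669)(570) + (0.988987)(-234) = -246.75 m.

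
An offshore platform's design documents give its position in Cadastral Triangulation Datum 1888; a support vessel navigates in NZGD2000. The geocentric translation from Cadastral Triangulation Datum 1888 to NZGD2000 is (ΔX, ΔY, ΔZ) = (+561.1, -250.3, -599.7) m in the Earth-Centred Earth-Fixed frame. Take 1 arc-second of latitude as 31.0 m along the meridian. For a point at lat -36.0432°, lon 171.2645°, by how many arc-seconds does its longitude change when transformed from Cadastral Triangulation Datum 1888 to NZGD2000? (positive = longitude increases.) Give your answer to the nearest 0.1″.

Δλ = 6.5″

sin φ = -0.588395, cos φ = 0.808574, sin λ = 0.151873, cos λ = -0.988400.
East component: ΔE = −sin λ·ΔX + cos λ·ΔY = −(0.151873)(561.1) + (-0.988400)(-250.3) = 162.18 m.
1° of latitude spans 3600 × 31.00 = 111600 m; at latitude φ, 1° of longitude spans that × cos φ = 90236.8 m, so Δλ = 162.18 / 90236.8 × 3600 = 6.470″.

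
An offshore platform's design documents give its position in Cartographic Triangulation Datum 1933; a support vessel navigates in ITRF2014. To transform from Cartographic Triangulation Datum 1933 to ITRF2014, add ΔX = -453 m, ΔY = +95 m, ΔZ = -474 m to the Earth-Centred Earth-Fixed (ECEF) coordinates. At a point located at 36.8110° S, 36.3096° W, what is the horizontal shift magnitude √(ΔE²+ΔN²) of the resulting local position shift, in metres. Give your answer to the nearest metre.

The local east axis at (φ, λ) is (−sin λ, cos λ, 0), so ΔE = −sin(-36.3096°)·(-453) + cos(-36.3096°)·95 = -191.69 m.
The local north axis is (−sin φ cos λ, −sin φ sin λ, cos φ), giving ΔN = -218.724 − 33.706 − 379.492 = -631.92 m.
Horizontal magnitude = √(ΔE² + ΔN²) = √((-191.69)² + (-631.92)²) = 660.36 m.

660 m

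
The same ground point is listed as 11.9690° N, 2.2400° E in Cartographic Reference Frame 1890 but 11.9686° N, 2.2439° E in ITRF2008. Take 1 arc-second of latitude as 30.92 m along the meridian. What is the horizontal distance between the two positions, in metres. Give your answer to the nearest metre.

427 m

Δφ = 11.9686° − 11.9690° = -0.0004°; Δλ = 2.2439° − 2.2400° = +0.0039°.
1° of latitude = 3600 × 30.92 = 111312 m.
ΔN = Δφ × 111312 = -44.5 m; ΔE = Δλ × 111312 × cos(11.9690°) = +0.0039 × 111312 × 0.978260 = 424.7 m.
Distance = √(ΔE² + ΔN²) = √(424.7² + (-44.5)²) = 427.0 m.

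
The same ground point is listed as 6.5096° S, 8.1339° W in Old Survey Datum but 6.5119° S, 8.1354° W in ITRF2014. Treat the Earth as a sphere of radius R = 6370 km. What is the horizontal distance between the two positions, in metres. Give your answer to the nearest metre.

305 m

Δφ = -6.5119° − -6.5096° = -0.0023°; Δλ = -8.1354° − -8.1339° = -0.0015°.
1° along a meridian = πR/180 = 111177 m.
ΔN = Δφ × 111177 = -255.7 m; ΔE = Δλ × 111177 × cos(-6.5096°) = -0.0015 × 111177 × 0.993553 = -165.7 m.
Distance = √(ΔE² + ΔN²) = √((-165.7)² + (-255.7)²) = 304.7 m.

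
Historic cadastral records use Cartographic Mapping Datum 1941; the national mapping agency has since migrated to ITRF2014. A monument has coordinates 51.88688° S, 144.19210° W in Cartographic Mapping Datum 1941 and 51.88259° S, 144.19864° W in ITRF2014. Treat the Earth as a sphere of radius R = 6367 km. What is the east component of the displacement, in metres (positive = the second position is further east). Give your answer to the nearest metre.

Δφ = -51.88259° − -51.88688° = +0.00429°; Δλ = -144.19864° − -144.19210° = -0.00654°.
1° along a meridian = πR/180 = 111125 m.
ΔN = Δφ × 111125 = 476.7 m; ΔE = Δλ × 111125 × cos(-51.88688°) = -0.00654 × 111125 × 0.617216 = -448.6 m.

ΔE = -449 m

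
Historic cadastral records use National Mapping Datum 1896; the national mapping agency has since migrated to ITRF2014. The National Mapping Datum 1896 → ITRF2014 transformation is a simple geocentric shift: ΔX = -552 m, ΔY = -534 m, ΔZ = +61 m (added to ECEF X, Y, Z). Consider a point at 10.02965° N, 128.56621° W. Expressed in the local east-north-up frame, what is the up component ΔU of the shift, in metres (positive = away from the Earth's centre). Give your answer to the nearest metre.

At φ = 10.02965°, λ = -128.56621°: sin φ = 0.174158, cos φ = 0.984718, sin λ = -0.781888, cos λ = -0.623419.
ΔU = cos φ cos λ·ΔX + cos φ sin λ·ΔY + sin φ·ΔZ = (0.984718)(-0.623419)(-552) + (0.984718)(-0.781888)(-534) + (0.174158)(61) = 760.64 m.

ΔU = 761 m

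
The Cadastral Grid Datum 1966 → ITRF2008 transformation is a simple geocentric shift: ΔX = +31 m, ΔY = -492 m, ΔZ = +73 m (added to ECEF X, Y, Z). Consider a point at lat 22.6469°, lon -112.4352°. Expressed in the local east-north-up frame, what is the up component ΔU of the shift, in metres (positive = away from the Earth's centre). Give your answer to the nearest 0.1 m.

The local up (radial) axis is (cos φ cos λ, cos φ sin λ, sin φ), giving ΔU = -10.919 + 419.697 + 28.109 = 436.89 m.

ΔU = 436.9 m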